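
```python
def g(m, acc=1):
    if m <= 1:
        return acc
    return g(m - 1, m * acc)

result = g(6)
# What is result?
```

Accumulator trace (n, acc): (6, 1) -> (5, 6) -> (4, 30) -> (3, 120) -> (2, 360) -> (1, 720) -> return 720

Answer: 720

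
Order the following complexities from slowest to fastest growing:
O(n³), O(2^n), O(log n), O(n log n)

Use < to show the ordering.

Ordered by growth rate: O(log n) < O(n log n) < O(n³) < O(2^n)

Answer: O(log n) < O(n log n) < O(n³) < O(2^n)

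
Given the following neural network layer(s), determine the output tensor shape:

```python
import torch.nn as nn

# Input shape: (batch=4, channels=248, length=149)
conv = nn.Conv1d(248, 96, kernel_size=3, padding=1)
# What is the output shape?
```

Input: (4, 248, 149) -> Output: (4, 96, 149)

Answer: (4, 96, 149)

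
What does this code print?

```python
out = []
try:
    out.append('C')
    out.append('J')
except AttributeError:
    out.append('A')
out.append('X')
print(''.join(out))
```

Execution trace: 'C' (try body) → 'J' (try body, no exception) → 'X' (after the try/except). Output: CJX

Answer: CJX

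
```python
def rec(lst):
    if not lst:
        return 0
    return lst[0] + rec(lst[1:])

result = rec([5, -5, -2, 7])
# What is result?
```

5 + (-5) + (-2) + 7 + 0 = 5

Answer: 5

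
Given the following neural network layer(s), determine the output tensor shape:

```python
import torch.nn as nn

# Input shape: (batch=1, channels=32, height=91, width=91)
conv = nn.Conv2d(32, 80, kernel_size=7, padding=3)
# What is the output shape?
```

Input: (1, 32, 91, 91) -> Output: (1, 80, 91, 91)

Answer: (1, 80, 91, 91)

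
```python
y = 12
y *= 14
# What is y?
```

Trace:
`y = 12` → y = 12
`y *= 14` → y = 168
So y = 168

Answer: 168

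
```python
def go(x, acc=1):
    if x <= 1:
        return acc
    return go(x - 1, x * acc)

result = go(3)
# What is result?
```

Accumulator trace (n, acc): (3, 1) -> (2, 3) -> (1, 6) -> return 6

Answer: 6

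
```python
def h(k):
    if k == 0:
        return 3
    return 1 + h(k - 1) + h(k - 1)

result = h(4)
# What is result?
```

h(k) = 1 + 2·h(k-1), h(0)=3. Closed form: (3+1)·2^4 - 1 = 63.

Answer: 63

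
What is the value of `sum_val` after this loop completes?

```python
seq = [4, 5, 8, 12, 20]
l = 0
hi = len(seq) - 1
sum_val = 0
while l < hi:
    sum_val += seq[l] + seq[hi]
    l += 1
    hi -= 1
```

Sum of pairs from ends
`sum_val` takes the values: 0 → 24 → 41

Answer: 41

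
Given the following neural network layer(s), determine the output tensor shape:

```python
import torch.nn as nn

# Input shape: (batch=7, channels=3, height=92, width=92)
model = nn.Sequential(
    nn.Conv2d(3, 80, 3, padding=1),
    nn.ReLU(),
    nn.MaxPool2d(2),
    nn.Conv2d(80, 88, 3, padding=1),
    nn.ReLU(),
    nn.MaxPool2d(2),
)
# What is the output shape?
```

Input: (7, 3, 92, 92) -> after first Conv2d: (7, 80, 92, 92) -> after first MaxPool2d: (7, 80, 46, 46) -> after second Conv2d: (7, 88, 46, 46) -> Output: (7, 88, 23, 23)

Answer: (7, 88, 23, 23)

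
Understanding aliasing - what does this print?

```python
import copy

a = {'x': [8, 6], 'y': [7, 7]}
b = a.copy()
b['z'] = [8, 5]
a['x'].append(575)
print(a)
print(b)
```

Key concept: shallow copy of dict with mutable values.
Step by step:
`a = {'x': [8, 6], 'y': [7, 7]}` → a = {'x': [8, 6], 'y': [7, 7]}
`b = a.copy()` → b = {'x': [8, 6], 'y': [7, 7]}
`b['z'] = [8, 5]` → b = {'x': [8, 6], 'y': [7, 7], 'z': [8, 5]}
`a['x'].append(575)` → a = {'x': [8, 6, 575], 'y': [7, 7]}; b = {'x': [8, 6, 575], 'y': [7, 7], 'z': [8, 5]}
`print(a)` → prints {'x': [8, 6, 575], 'y': [7, 7]}
`print(b)` → prints {'x': [8, 6, 575], 'y': [7, 7], 'z': [8, 5]}

Answer:
{'x': [8, 6, 575], 'y': [7, 7]}
{'x': [8, 6, 575], 'y': [7, 7], 'z': [8, 5]}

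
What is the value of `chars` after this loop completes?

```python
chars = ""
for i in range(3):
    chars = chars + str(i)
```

Concatenate digits 0 to 2
`chars` takes the values: "" → "0" → "01" → "012"

Answer: "012"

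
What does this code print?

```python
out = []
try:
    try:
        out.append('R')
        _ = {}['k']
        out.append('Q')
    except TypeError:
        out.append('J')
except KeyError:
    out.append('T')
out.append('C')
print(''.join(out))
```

Execution trace: 'R' (inner try body) → 'T' (outer except KeyError) → 'C' (after the try/except). Output: RTC

Answer: RTC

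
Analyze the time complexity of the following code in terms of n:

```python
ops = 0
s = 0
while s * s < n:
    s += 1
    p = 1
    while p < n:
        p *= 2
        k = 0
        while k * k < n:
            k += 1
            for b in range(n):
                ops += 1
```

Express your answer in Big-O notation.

Each loop level contributes: √n × log n × √n × n. Multiplying the contributions gives O(n^2 log n).

Answer: O(n^2 log n)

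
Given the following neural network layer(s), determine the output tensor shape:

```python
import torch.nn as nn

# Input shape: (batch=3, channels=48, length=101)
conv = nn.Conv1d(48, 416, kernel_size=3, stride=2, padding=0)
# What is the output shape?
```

Input: (3, 48, 101) -> Output: (3, 416, 50)

Answer: (3, 416, 50)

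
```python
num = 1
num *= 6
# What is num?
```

Trace:
`num = 1` → num = 1
`num *= 6` → num = 6
So num = 6

Answer: 6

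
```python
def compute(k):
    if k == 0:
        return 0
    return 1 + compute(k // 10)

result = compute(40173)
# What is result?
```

Count of digits of 40173: 5

Answer: 5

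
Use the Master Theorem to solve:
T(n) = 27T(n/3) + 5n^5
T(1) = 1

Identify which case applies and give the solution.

a=27, b=3, f(n)=5n^5. log_3(27) = 3. Since c=5 > 3 and the regularity condition holds (27(n/3)^5 = (27/3^5)n^5 with 27/3^5 < 1), Case 3 applies: T(n) = Θ(f(n)) = O(n^5).

Answer: O(n^5) - Case 3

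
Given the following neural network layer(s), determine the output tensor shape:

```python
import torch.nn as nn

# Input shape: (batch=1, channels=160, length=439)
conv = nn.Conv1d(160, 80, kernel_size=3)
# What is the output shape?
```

Input: (1, 160, 439) -> Output: (1, 80, 437)

Answer: (1, 80, 437)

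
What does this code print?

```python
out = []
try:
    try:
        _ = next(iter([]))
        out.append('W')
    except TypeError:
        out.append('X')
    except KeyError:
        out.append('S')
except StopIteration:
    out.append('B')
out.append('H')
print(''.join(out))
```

Execution trace: 'B' (outer except StopIteration) → 'H' (after the try/except). Output: BH

Answer: BH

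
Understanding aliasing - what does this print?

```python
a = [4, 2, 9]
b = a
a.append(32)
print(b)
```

Key concept: basic list aliasing.
Step by step:
`a = [4, 2, 9]` → a = [4, 2, 9]
`b = a` → b = [4, 2, 9] (same object as a)
`a.append(32)` → a = [4, 2, 9, 32] (same object as b); b = [4, 2, 9, 32] (same object as a)
`print(b)` → prints [4, 2, 9, 32]

Answer: [4, 2, 9, 32]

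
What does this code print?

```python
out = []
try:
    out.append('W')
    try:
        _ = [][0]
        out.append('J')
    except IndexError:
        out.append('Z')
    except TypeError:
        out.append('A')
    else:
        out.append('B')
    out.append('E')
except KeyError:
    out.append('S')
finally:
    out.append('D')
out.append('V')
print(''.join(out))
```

Execution trace: 'W' (try body) → 'Z' (inner except IndexError) → 'E' (try body, no exception) → 'D' (finally) → 'V' (after the try/except). Output: WZEDV

Answer: WZEDV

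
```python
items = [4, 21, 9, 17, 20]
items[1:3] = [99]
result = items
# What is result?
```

Trace:
`items = [4, 21, 9, 17, 20]` → items = [4, 21, 9, 17, 20]
`items[1:3] = [99]` → items = [4, 99, 17, 20]
`result = items` → result = [4, 99, 17, 20]
So result = [4, 99, 17, 20]

Answer: [4, 99, 17, 20]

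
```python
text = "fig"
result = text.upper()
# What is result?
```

Trace:
`text = "fig"` → text = 'fig'
`result = text.upper()` → result = 'FIG'
So result = 'FIG'

Answer: 'FIG'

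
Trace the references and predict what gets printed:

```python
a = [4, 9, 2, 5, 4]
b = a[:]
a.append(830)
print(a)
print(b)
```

Key concept: slice [:] creates copy.
Step by step:
`a = [4, 9, 2, 5, 4]` → a = [4, 9, 2, 5, 4]
`b = a[:]` → b = [4, 9, 2, 5, 4]
`a.append(830)` → a = [4, 9, 2, 5, 4, 830]
`print(a)` → prints [4, 9, 2, 5, 4, 830]
`print(b)` → prints [4, 9, 2, 5, 4]

Answer:
[4, 9, 2, 5, 4, 830]
[4, 9, 2, 5, 4]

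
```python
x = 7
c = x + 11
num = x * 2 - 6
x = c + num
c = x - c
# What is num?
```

Trace:
`x = 7` → x = 7
`c = x + 11` → c = 18
`num = x * 2 - 6` → num = 8
`x = c + num` → x = 26
`c = x - c` → c = 8
So num = 8

Answer: 8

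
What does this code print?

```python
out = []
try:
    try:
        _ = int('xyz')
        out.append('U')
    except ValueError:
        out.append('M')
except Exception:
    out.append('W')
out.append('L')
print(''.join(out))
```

Execution trace: 'M' (inner except ValueError) → 'L' (after the try/except). Output: ML

Answer: ML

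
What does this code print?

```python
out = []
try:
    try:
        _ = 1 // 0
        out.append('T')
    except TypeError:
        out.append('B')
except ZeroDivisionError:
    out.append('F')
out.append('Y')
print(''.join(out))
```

Execution trace: 'F' (outer except ZeroDivisionError) → 'Y' (after the try/except). Output: FY

Answer: FY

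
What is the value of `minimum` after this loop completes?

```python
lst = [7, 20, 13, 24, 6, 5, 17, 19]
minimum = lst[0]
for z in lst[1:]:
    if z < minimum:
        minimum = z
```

Minimum of [7, 20, 13, 24, 6, 5, 17, 19]
`minimum` takes the values: 7 → 6 → 5

Answer: 5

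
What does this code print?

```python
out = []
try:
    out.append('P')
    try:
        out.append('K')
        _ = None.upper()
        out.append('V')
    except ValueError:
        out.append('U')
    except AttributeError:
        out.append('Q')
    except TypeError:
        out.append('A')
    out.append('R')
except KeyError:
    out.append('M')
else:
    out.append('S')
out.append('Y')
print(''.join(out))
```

Execution trace: 'P' (try body) → 'K' (inner try body) → 'Q' (inner except AttributeError) → 'R' (try body, no exception) → 'S' (else) → 'Y' (after the try/except). Output: PKQRSY

Answer: PKQRSY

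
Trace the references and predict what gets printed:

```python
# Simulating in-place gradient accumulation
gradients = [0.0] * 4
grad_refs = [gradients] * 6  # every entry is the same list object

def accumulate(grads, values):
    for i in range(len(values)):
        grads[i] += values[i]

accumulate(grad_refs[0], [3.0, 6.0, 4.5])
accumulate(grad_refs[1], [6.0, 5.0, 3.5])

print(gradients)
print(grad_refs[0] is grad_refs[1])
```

Key concept: gradient accumulation aliasing.
Step by step:
`gradients = [0.0] * 4` → gradients = [0.0, 0.0, 0.0, 0.0]
`grad_refs = [gradients] * 6` → grad_refs = [[0.0, 0.0, 0.0, 0.0], [0.0, 0.0, 0.0, 0.0], [0.0, 0.0, 0.0, 0.0], [0.0, 0.0, 0.0, 0.0], [0.0, 0.0, 0.0, 0.0], [0.0, 0.0, 0.0, 0.0]]
`accumulate(grad_refs[0], [3.0, 6.0, 4.5])` → gradients = [3.0, 6.0, 4.5, 0.0]; grad_refs = [[3.0, 6.0, 4.5, 0.0], [3.0, 6.0, 4.5, 0.0], [3.0, 6.0, 4.5, 0.0], [3.0, 6.0, 4.5, 0.0], [3.0, 6.0, 4.5, 0.0], [3.0, 6.0, 4.5, 0.0]]
`accumulate(grad_refs[1], [6.0, 5.0, 3.5])` → gradients = [9.0, 11.0, 8.0, 0.0]; grad_refs = [[9.0, 11.0, 8.0, 0.0], [9.0, 11.0, 8.0, 0.0], [9.0, 11.0, 8.0, 0.0], [9.0, 11.0, 8.0, 0.0], [9.0, 11.0, 8.0, 0.0], [9.0, 11.0, 8.0, 0.0]]
`print(gradients)` → prints [9.0, 11.0, 8.0, 0.0]
`print(grad_refs[0] is grad_refs[1])` → prints True

Answer:
[9.0, 11.0, 8.0, 0.0]
True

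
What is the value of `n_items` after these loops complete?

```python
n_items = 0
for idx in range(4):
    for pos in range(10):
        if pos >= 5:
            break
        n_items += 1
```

Inner breaks at 5, outer runs 4 times
`n_items` takes the values: 0 → 1 → 2 → 3 → 4 → 5 → 6 → 7 → 8 → 9 → 10 → 11 → 12 → 13 → 14 → 15 → 16 → 17 → 18 → 19 → 20

Answer: 20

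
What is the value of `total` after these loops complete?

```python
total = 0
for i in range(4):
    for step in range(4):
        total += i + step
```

Sum of all i+step for i,step in 4x4
`total` takes the values: 0 → 1 → 3 → 6 → 7 → 9 → 12 → 16 → 18 → 21 → 25 → 30 → 33 → 37 → 42 → 48

Answer: 48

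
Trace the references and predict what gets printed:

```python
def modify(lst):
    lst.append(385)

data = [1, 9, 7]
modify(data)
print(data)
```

Key concept: function modifies passed list.
Step by step:
`data = [1, 9, 7]` → data = [1, 9, 7]
`modify(data)` → data = [1, 9, 7, 385]
`print(data)` → prints [1, 9, 7, 385]

Answer: [1, 9, 7, 385]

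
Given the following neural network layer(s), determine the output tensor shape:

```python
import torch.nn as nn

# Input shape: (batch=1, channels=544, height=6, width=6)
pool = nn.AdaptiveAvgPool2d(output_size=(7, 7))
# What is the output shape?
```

Input: (1, 544, 6, 6) -> Output: (1, 544, 7, 7)

Answer: (1, 544, 7, 7)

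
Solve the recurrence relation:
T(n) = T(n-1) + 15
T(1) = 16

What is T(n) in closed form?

Unrolling: T(n) = T(1) + 15·(n-1) = 16 + 15(n-1) = 15n + 1.

Answer: T(n) = 15n + 1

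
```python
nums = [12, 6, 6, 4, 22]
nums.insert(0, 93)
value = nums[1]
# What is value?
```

Trace:
`nums = [12, 6, 6, 4, 22]` → nums = [12, 6, 6, 4, 22]
`nums.insert(0, 93)` → nums = [93, 12, 6, 6, 4, 22]
`value = nums[1]` → value = 12
So value = 12

Answer: 12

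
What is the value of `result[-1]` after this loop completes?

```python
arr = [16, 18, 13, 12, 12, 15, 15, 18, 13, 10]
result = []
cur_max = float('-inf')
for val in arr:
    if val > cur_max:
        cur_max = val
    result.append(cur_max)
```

Running max ends at 18
`result` takes the values: [] → [16] → [16, 18] → [16, 18, 18] → [16, 18, 18, 18] → [16, 18, 18, 18, 18] → [16, 18, 18, 18, 18, 18] → [16, 18, 18, 18, 18, 18, 18] → [16, 18, 18, 18, 18, 18, 18, 18] → [16, 18, 18, 18, 18, 18, 18, 18, 18] → [16, 18, 18, 18, 18, 18, 18, 18, 18, 18]
So `result[-1]` = 18

Answer: 18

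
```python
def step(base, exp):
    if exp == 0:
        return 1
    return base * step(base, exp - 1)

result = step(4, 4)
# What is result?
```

step(4, 4) = 4 * 4 * 4 * 4 = 256

Answer: 256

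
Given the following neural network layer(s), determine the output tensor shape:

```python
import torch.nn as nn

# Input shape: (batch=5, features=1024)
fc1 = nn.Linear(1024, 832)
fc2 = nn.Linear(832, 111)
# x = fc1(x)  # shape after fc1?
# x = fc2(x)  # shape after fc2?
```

Input: (5, 1024) -> after fc1: (5, 832) -> Output: (5, 111)

Answer: (5, 111)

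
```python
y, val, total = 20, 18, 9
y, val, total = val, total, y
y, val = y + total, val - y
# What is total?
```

Trace:
`y, val, total = 20, 18, 9` → y = 20; val = 18; total = 9
`y, val, total = val, total, y` → y = 18; val = 9; total = 20
`y, val = y + total, val - y` → y = 38; val = -9
So total = 20

Answer: 20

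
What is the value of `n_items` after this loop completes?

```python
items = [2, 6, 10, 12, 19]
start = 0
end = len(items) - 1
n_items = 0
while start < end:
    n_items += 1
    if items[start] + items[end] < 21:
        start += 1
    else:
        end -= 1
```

Steps to find pair summing to 21
`n_items` takes the values: 0 → 1 → 2 → 3 → 4

Answer: 4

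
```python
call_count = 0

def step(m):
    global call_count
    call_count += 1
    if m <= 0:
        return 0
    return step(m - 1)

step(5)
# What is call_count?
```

Linear recursion stepping by 1: 6 calls from m=5 down to ≤0.

Answer: 6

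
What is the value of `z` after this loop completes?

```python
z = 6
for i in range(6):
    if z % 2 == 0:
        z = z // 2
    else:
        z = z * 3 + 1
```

Collatz-style transformation from 6
`z` takes the values: 6 → 3 → 10 → 5 → 16 → 8 → 4

Answer: 4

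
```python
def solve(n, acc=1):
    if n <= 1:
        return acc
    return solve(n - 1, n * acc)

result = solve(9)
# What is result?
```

Accumulator trace (n, acc): (9, 1) -> (8, 9) -> (7, 72) -> (6, 504) -> (5, 3024) -> (4, 15120) -> (3, 60480) -> (2, 181440) -> (1, 362880) -> return 362880

Answer: 362880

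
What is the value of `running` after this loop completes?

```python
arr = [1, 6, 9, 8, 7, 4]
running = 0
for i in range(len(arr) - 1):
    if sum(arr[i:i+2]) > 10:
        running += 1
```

Count windows with sum > 10
`running` takes the values: 0 → 1 → 2 → 3 → 4

Answer: 4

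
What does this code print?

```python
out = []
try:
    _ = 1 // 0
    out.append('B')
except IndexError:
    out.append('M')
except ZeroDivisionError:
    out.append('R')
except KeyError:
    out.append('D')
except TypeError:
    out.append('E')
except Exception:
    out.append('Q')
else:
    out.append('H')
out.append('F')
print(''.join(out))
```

Execution trace: 'R' (except ZeroDivisionError) → 'F' (after the try/except). Output: RF

Answer: RF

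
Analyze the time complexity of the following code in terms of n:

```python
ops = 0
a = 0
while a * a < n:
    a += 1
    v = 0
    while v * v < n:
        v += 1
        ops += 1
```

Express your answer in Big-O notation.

Each loop level contributes: √n × √n. Multiplying the contributions gives O(n).

Answer: O(n)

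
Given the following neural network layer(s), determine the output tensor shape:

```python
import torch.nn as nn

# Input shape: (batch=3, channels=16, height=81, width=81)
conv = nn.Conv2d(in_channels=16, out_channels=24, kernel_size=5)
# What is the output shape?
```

Input: (3, 16, 81, 81) -> Output: (3, 24, 77, 77)

Answer: (3, 24, 77, 77)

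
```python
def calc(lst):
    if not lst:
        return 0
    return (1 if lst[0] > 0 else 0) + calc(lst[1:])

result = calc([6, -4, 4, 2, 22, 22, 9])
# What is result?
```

Count of positive elements in [6, -4, 4, 2, 22, 22, 9] = 6

Answer: 6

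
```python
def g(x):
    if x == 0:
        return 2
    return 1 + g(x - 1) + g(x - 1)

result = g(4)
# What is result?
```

g(x) = 1 + 2·g(x-1), g(0)=2. Closed form: (2+1)·2^4 - 1 = 47.

Answer: 47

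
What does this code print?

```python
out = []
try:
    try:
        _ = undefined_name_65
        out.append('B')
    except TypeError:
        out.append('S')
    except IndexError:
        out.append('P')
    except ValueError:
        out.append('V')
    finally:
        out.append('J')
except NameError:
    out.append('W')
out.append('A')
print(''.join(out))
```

Execution trace: 'J' (finally) → 'W' (outer except NameError) → 'A' (after the try/except). Output: JWA

Answer: JWA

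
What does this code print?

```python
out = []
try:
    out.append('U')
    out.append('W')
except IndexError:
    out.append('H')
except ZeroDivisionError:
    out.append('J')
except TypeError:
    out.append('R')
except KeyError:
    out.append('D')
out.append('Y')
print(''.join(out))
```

Execution trace: 'U' (try body) → 'W' (try body, no exception) → 'Y' (after the try/except). Output: UWY

Answer: UWY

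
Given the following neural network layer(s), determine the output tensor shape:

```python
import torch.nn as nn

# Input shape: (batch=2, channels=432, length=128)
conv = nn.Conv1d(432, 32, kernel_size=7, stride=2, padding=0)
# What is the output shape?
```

Input: (2, 432, 128) -> Output: (2, 32, 61)

Answer: (2, 32, 61)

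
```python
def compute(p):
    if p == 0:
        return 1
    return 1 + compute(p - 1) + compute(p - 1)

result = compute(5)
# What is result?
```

compute(p) = 1 + 2·compute(p-1), compute(0)=1. Closed form: (1+1)·2^5 - 1 = 63.

Answer: 63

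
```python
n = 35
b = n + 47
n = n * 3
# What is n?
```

Trace:
`n = 35` → n = 35
`b = n + 47` → b = 82
`n = n * 3` → n = 105
So n = 105

Answer: 105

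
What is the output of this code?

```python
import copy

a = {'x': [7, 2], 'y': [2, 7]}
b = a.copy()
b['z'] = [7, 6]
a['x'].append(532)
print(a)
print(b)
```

Key concept: shallow copy of dict with mutable values.
Step by step:
`a = {'x': [7, 2], 'y': [2, 7]}` → a = {'x': [7, 2], 'y': [2, 7]}
`b = a.copy()` → b = {'x': [7, 2], 'y': [2, 7]}
`b['z'] = [7, 6]` → b = {'x': [7, 2], 'y': [2, 7], 'z': [7, 6]}
`a['x'].append(532)` → a = {'x': [7, 2, 532], 'y': [2, 7]}; b = {'x': [7, 2, 532], 'y': [2, 7], 'z': [7, 6]}
`print(a)` → prints {'x': [7, 2, 532], 'y': [2, 7]}
`print(b)` → prints {'x': [7, 2, 532], 'y': [2, 7], 'z': [7, 6]}

Answer:
{'x': [7, 2, 532], 'y': [2, 7]}
{'x': [7, 2, 532], 'y': [2, 7], 'z': [7, 6]}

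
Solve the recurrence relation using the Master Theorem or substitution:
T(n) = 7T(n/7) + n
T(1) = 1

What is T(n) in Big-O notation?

By Master Theorem: a=7, b=7, f(n)=n. Since log_7(7) = 1 and f(n) = Θ(n^1), Case 2 applies. T(n) = O(n log n).

Answer: O(n log n)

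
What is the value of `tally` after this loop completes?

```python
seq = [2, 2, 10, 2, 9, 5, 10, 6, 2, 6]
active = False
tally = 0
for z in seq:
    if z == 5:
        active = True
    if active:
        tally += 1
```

Count elements after first 5 in [2, 2, 10, 2, 9, 5, 10, 6, 2, 6]
`tally` takes the values: 0 → 1 → 2 → 3 → 4 → 5

Answer: 5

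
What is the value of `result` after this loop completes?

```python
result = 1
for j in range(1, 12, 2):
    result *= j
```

Product of 1, 3, 5, ... up to 11
`result` takes the values: 1 → 3 → 15 → 105 → 945 → 10395

Answer: 10395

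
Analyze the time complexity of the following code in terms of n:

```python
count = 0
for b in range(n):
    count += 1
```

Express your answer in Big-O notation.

Each loop level contributes: n. Multiplying the contributions gives O(n).

Answer: O(n)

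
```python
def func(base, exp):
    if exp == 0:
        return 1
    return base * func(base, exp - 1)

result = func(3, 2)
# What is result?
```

func(3, 2) = 3 * 3 = 9

Answer: 9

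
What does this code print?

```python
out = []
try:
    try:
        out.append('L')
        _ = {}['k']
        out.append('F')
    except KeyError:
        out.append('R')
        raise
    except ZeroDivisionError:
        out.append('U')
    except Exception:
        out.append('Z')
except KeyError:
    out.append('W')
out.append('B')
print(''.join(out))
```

Execution trace: 'L' (inner try body) → 'R' (inner except KeyError) → 'W' (outer except KeyError) → 'B' (after the try/except). Output: LRWB

Answer: LRWB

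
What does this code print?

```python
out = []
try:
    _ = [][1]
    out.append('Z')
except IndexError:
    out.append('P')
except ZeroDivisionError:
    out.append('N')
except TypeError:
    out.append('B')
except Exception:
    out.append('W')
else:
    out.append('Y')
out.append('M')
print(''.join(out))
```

Execution trace: 'P' (except IndexError) → 'M' (after the try/except). Output: PM

Answer: PM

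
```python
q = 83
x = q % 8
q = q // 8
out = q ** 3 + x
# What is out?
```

Trace:
`q = 83` → q = 83
`x = q % 8` → x = 3
`q = q // 8` → q = 10
`out = q ** 3 + x` → out = 1003
So out = 1003

Answer: 1003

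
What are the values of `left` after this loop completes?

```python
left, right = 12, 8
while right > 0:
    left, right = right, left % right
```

GCD of 12 and 8
`left` takes the values: 12 → 8 → 4

Answer: 4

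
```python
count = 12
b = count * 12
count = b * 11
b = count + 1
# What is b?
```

Trace:
`count = 12` → count = 12
`b = count * 12` → b = 144
`count = b * 11` → count = 1584
`b = count + 1` → b = 1585
So b = 1585

Answer: 1585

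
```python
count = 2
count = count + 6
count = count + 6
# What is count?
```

Trace:
`count = 2` → count = 2
`count = count + 6` → count = 8
`count = count + 6` → count = 14
So count = 14

Answer: 14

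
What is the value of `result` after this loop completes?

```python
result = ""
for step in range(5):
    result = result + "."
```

Repeat '.' 5 times
`result` takes the values: "" → "." → ".." → "..." → "...." → "....."

Answer: "....."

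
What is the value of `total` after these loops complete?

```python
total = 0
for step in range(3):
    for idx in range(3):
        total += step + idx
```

Sum of all step+idx for step,idx in 3x3
`total` takes the values: 0 → 1 → 3 → 4 → 6 → 9 → 11 → 14 → 18

Answer: 18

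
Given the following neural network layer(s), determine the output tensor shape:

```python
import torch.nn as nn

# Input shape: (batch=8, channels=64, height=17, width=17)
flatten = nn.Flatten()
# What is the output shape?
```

Input: (8, 64, 17, 17) -> Output: (8, 18496)

Answer: (8, 18496)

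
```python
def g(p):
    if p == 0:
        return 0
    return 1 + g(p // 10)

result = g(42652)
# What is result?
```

Count of digits of 42652: 5

Answer: 5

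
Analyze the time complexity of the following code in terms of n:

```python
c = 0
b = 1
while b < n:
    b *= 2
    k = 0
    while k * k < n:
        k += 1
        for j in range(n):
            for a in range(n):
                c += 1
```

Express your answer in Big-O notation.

Each loop level contributes: log n × √n × n × n. Multiplying the contributions gives O(n^2√n log n).

Answer: O(n^2√n log n)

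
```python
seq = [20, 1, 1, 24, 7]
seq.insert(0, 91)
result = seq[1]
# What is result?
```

Trace:
`seq = [20, 1, 1, 24, 7]` → seq = [20, 1, 1, 24, 7]
`seq.insert(0, 91)` → seq = [91, 20, 1, 1, 24, 7]
`result = seq[1]` → result = 20
So result = 20

Answer: 20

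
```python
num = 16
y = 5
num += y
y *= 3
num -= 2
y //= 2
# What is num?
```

Trace:
`num = 16` → num = 16
`y = 5` → y = 5
`num += y` → num = 21
`y *= 3` → y = 15
`num -= 2` → num = 19
`y //= 2` → y = 7
So num = 19

Answer: 19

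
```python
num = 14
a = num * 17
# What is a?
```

Trace:
`num = 14` → num = 14
`a = num * 17` → a = 238
So a = 238

Answer: 238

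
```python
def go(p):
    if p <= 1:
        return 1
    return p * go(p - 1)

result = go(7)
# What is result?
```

go(7) = 7 * 6 * 5 * 4 * 3 * 2 * 1 = 5040

Answer: 5040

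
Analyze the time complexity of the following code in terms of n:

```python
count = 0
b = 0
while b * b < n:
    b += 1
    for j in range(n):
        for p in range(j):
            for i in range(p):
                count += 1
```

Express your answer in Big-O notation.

Each loop level contributes: √n × n × n × n. Multiplying the contributions gives O(n^3√n).

Answer: O(n^3√n)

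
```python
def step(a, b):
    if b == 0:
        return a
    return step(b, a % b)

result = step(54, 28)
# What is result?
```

step(54, 28) -> step(28, 26) -> step(26, 2) -> step(2, 0) -> 2

Answer: 2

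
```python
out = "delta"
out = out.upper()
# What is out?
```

Trace:
`out = "delta"` → out = 'delta'
`out = out.upper()` → out = 'DELTA'
So out = 'DELTA'

Answer: 'DELTA'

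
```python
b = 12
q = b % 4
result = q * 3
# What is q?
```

Trace:
`b = 12` → b = 12
`q = b % 4` → q = 0
`result = q * 3` → result = 0
So q = 0

Answer: 0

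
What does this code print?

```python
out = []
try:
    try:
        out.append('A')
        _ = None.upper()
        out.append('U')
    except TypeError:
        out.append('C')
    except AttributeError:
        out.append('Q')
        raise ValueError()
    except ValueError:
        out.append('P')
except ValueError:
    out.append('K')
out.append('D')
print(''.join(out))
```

Execution trace: 'A' (inner try body) → 'Q' (inner except AttributeError) → 'K' (outer except ValueError) → 'D' (after the try/except). Output: AQKD

Answer: AQKD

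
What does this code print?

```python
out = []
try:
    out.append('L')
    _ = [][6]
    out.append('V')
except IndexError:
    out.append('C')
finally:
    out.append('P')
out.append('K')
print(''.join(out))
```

Execution trace: 'L' (try body) → 'C' (except IndexError) → 'P' (finally) → 'K' (after the try/except). Output: LCPK

Answer: LCPK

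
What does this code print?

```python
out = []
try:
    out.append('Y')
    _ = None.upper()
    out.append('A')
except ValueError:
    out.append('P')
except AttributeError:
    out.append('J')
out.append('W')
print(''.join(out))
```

Execution trace: 'Y' (try body) → 'J' (except AttributeError) → 'W' (after the try/except). Output: YJW

Answer: YJW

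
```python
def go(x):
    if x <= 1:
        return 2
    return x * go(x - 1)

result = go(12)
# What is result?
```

go(12) = 12 * 11 * 10 * 9 * 8 * 7 * 6 * 5 * 4 * 3 * 2 * 2 = 958003200

Answer: 958003200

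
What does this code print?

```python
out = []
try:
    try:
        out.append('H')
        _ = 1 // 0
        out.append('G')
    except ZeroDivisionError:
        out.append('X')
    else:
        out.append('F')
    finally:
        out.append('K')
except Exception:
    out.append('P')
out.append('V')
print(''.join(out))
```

Execution trace: 'H' (inner try body) → 'X' (inner except ZeroDivisionError) → 'K' (inner finally) → 'V' (after the try/except). Output: HXKV

Answer: HXKV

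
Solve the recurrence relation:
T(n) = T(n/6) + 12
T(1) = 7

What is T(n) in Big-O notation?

Each step divides n by 6 and adds 12. After log_6(n) steps we reach T(1)=7. So T(n) = 12·log_6(n) + 7 = O(log n).

Answer: O(log n)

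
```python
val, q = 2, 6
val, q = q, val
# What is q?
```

Trace:
`val, q = 2, 6` → val = 2; q = 6
`val, q = q, val` → val = 6; q = 2
So q = 2

Answer: 2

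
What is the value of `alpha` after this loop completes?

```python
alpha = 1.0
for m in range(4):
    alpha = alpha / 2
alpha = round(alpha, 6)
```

Halving LR 4 times: 1 / 2^4
`alpha` takes the values: 1.0 → 0.5 → 0.25 → 0.125 → 0.0625

Answer: 0.0625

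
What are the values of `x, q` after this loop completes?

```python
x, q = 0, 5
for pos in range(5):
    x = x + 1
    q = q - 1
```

x goes 0→5, q goes 5→0
`x, q` takes the values: (0, 5) → (1, 5) → (1, 4) → (2, 4) → (2, 3) → (3, 3) → (3, 2) → (4, 2) → (4, 1) → (5, 1) → (5, 0)

Answer: 5, 0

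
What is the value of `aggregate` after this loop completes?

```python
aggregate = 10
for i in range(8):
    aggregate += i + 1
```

Start at 10, add 1 to 8 = 46
`aggregate` takes the values: 10 → 11 → 13 → 16 → 20 → 25 → 31 → 38 → 46

Answer: 46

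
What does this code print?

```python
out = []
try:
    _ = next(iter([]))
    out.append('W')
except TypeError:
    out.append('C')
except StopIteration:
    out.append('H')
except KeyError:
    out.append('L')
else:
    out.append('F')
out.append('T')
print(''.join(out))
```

Execution trace: 'H' (except StopIteration) → 'T' (after the try/except). Output: HT

Answer: HT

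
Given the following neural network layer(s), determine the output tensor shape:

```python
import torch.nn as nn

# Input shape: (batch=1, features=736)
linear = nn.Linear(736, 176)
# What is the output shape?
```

Input: (1, 736) -> Output: (1, 176)

Answer: (1, 176)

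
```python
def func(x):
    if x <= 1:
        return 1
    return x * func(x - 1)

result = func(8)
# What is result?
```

func(8) = 8 * 7 * 6 * 5 * 4 * 3 * 2 * 1 = 40320

Answer: 40320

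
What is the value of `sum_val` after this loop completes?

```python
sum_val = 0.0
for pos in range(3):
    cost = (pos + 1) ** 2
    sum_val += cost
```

Sum of squared losses 1² + 2² + ... + 3²
`sum_val` takes the values: 0.0 → 1.0 → 5.0 → 14.0

Answer: 14.0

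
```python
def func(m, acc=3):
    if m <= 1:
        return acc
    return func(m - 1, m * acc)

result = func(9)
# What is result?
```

Accumulator trace (n, acc): (9, 3) -> (8, 27) -> (7, 216) -> (6, 1512) -> (5, 9072) -> (4, 45360) -> (3, 181440) -> (2, 544320) -> (1, 1088640) -> return 1088640

Answer: 1088640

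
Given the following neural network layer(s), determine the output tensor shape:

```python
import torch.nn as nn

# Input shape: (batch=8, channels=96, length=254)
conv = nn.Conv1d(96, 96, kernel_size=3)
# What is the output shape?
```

Input: (8, 96, 254) -> Output: (8, 96, 252)

Answer: (8, 96, 252)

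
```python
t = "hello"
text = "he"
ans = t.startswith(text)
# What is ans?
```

Trace:
`t = "hello"` → t = 'hello'
`text = "he"` → text = 'he'
`ans = t.startswith(text)` → ans = True
So ans = True

Answer: True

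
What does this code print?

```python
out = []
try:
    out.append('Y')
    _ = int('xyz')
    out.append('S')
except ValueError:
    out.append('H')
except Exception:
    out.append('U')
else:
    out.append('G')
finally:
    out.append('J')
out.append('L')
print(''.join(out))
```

Execution trace: 'Y' (try body) → 'H' (except ValueError) → 'J' (finally) → 'L' (after the try/except). Output: YHJL

Answer: YHJL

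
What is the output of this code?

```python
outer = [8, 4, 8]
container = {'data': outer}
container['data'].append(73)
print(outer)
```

Key concept: dict holds reference to list.
Step by step:
`outer = [8, 4, 8]` → outer = [8, 4, 8]
`container = {'data': outer}` → container = {'data': [8, 4, 8]}
`container['data'].append(73)` → outer = [8, 4, 8, 73]; container = {'data': [8, 4, 8, 73]}
`print(outer)` → prints [8, 4, 8, 73]

Answer: [8, 4, 8, 73]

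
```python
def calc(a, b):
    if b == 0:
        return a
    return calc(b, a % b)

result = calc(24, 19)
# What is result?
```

calc(24, 19) -> calc(19, 5) -> calc(5, 4) -> calc(4, 1) -> calc(1, 0) -> 1

Answer: 1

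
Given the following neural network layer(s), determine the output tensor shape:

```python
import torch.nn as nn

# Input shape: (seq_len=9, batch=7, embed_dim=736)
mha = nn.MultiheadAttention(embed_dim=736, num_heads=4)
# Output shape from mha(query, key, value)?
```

Input: (9, 7, 736) -> Output: (9, 7, 736)

Answer: (9, 7, 736)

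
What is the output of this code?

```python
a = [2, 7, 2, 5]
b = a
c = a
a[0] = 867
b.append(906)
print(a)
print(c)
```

Key concept: multiple aliases.
Step by step:
`a = [2, 7, 2, 5]` → a = [2, 7, 2, 5]
`b = a` → b = [2, 7, 2, 5] (same object as a)
`c = a` → c = [2, 7, 2, 5] (same object as a, b)
`a[0] = 867` → a = [867, 7, 2, 5] (same object as b, c); b = [867, 7, 2, 5] (same object as a, c); c = [867, 7, 2, 5] (same object as a, b)
`b.append(906)` → a = [867, 7, 2, 5, 906] (same object as b, c); b = [867, 7, 2, 5, 906] (same object as a, c); c = [867, 7, 2, 5, 906] (same object as a, b)
`print(a)` → prints [867, 7, 2, 5, 906]
`print(c)` → prints [867, 7, 2, 5, 906]

Answer:
[867, 7, 2, 5, 906]
[867, 7, 2, 5, 906]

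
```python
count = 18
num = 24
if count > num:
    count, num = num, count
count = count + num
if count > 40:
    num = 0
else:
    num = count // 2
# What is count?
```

Trace:
`count = 18` → count = 18
`num = 24` → num = 24
`if count > num: ...` → count > num is False → no variable changes
`count = count + num` → count = 42
`if count > 40: ...` → count > 40 is True → num = 0
So count = 42

Answer: 42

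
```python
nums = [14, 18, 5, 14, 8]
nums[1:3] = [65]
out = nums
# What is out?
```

Trace:
`nums = [14, 18, 5, 14, 8]` → nums = [14, 18, 5, 14, 8]
`nums[1:3] = [65]` → nums = [14, 65, 14, 8]
`out = nums` → out = [14, 65, 14, 8]
So out = [14, 65, 14, 8]

Answer: [14, 65, 14, 8]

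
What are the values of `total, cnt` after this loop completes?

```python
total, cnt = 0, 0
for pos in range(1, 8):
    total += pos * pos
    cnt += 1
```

Sum of squares and count
`total, cnt` takes the values: (0, 0) → (1, 0) → (1, 1) → (5, 1) → (5, 2) → (14, 2) → (14, 3) → (30, 3) → (30, 4) → (55, 4) → (55, 5) → (91, 5) → (91, 6) → (140, 6) → (140, 7)

Answer: 140, 7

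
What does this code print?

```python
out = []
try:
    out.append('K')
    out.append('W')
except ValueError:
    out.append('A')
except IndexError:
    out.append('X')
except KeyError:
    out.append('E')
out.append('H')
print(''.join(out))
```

Execution trace: 'K' (try body) → 'W' (try body, no exception) → 'H' (after the try/except). Output: KWH

Answer: KWH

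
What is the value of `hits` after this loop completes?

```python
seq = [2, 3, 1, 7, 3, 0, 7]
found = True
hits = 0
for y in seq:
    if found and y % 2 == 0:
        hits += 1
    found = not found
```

Count even values at even positions
`hits` takes the values: 0 → 1

Answer: 1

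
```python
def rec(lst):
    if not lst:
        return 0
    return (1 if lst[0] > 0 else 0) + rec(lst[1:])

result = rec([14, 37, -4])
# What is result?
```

Count of positive elements in [14, 37, -4] = 2

Answer: 2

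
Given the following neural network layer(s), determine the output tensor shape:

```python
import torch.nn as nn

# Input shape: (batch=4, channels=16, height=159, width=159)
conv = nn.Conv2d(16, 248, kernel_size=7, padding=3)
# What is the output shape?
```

Input: (4, 16, 159, 159) -> Output: (4, 248, 159, 159)

Answer: (4, 248, 159, 159)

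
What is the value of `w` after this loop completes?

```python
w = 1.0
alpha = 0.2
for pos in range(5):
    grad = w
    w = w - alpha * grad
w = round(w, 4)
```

Gradient descent: w = 1.0 * (1 - 0.2)^5
`w` takes the values: 1.0 → 0.8 → 0.64 → 0.512 → 0.4096 → 0.32768 → 0.3277

Answer: 0.3277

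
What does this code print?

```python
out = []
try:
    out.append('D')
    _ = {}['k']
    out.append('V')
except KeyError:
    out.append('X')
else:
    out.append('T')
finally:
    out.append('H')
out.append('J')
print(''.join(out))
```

Execution trace: 'D' (try body) → 'X' (except KeyError) → 'H' (finally) → 'J' (after the try/except). Output: DXHJ

Answer: DXHJ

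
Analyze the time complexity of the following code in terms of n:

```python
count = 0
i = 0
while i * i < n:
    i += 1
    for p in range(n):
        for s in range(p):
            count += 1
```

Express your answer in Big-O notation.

Each loop level contributes: √n × n × n. Multiplying the contributions gives O(n^2√n).

Answer: O(n^2√n)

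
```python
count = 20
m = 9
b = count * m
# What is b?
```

Trace:
`count = 20` → count = 20
`m = 9` → m = 9
`b = count * m` → b = 180
So b = 180

Answer: 180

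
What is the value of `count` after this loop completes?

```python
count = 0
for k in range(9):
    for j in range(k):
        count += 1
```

Triangle number: 0+1+2+...+8
`count` takes the values: 0 → 1 → 2 → 3 → 4 → 5 → 6 → 7 → 8 → 9 → 10 → 11 → 12 → 13 → 14 → 15 → 16 → 17 → 18 → 19 → 20 → 21 → 22 → 23 → 24 → 25 → 26 → 27 → 28 → 29 → 30 → 31 → 32 → 33 → 34 → 35 → 36

Answer: 36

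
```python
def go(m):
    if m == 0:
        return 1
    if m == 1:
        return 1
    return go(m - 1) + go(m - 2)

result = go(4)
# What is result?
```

Build up from base cases: go(0)=1, go(1)=1, go(2)=2, go(3)=3, go(4)=5

Answer: 5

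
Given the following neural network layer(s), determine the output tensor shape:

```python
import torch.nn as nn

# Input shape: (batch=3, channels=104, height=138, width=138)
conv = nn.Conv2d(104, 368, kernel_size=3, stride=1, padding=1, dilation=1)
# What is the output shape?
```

Input: (3, 104, 138, 138) -> Output: (3, 368, 138, 138)

Answer: (3, 368, 138, 138)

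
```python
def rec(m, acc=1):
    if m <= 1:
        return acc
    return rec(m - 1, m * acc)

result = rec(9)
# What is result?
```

Accumulator trace (n, acc): (9, 1) -> (8, 9) -> (7, 72) -> (6, 504) -> (5, 3024) -> (4, 15120) -> (3, 60480) -> (2, 181440) -> (1, 362880) -> return 362880

Answer: 362880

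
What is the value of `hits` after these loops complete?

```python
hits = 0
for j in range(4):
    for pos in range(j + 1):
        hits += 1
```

Triangle: 1 + 2 + ... + 4
`hits` takes the values: 0 → 1 → 2 → 3 → 4 → 5 → 6 → 7 → 8 → 9 → 10

Answer: 10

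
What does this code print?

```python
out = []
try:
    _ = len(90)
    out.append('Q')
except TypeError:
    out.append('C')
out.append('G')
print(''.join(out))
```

Execution trace: 'C' (except TypeError) → 'G' (after the try/except). Output: CG

Answer: CG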